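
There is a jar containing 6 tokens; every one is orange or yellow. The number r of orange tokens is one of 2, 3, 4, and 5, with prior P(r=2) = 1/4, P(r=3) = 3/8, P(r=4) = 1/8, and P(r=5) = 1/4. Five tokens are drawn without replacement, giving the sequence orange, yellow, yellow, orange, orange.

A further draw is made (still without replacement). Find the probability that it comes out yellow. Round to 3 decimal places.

0.692

Compute the likelihood of the observed sequence for each case: P(data | r = 2) = (2/6)(4/5)(3/4)(1/3)(0/2) = 0; P(data | r = 3) = (3/6)(3/5)(2/4)(2/3)(1/2) = 1/20; P(data | r = 4) = (4/6)(2/5)(1/4)(3/3)(2/2) = 1/15; P(data | r = 5) = (5/6)(1/5)(0/4) = 0.
The prior-weighted likelihoods are 1/4 · 0 = 0, 3/8 · 1/20 = 3/160, 1/8 · 1/15 = 1/120, 1/4 · 0 = 0; these sum to 13/480.
Normalising, the posterior is P(r = 2 | data) = 0, P(r = 3 | data) = 9/13, P(r = 4 | data) = 4/13, P(r = 5 | data) = 0.
The predictive probability is P(yellow next | data) = (1)(9/13) + (0)(4/13) = 9/13.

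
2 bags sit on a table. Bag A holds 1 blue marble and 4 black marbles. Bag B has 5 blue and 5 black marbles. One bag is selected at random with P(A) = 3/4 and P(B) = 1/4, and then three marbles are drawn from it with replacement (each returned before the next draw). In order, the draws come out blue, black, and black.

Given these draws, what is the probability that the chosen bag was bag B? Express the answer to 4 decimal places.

Compute the likelihood of the observed sequence for each case: P(data | bag A) = (1/5)(4/5)(4/5) = 0.128; P(data | bag B) = (5/10)(5/10)(5/10) = 0.125.
Weighting by the prior gives 3/4 · 0.128 = 0.096, 1/4 · 0.125 = 0.03125; summing to 0.12725.
Therefore the posterior P(bag B | data) = (0.03125) / (0.12725) = 0.24558.

0.2456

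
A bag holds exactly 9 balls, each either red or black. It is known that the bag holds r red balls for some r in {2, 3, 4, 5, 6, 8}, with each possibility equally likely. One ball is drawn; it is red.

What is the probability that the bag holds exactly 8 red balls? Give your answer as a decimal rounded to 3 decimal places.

0.286

The likelihood of this draw under each hypothesis: P(data | r = 2) = (2/9) = 2/9; P(data | r = 3) = (3/9) = 1/3; P(data | r = 4) = (4/9) = 4/9; P(data | r = 5) = (5/9) = 5/9; P(data | r = 6) = (6/9) = 2/3; P(data | r = 8) = (8/9) = 8/9.
The prior-weighted likelihoods are 1/6 · 2/9 = 1/27, 1/6 · 1/3 = 1/18, 1/6 · 4/9 = 2/27, 1/6 · 5/9 = 5/54, 1/6 · 2/3 = 1/9, 1/6 · 8/9 = 4/27; with total 14/27.
Therefore the posterior P(r = 8 | data) = (4/27) / (14/27) = 2/7.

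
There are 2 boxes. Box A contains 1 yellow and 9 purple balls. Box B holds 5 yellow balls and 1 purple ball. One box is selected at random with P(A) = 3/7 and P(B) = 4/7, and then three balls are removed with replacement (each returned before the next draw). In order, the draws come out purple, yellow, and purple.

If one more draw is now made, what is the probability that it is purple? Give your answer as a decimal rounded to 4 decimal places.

The likelihood of the observed sequence under each hypothesis: P(data | box A) = (9/10)(1/10)(9/10) = 0.081; P(data | box B) = (1/6)(5/6)(1/6) = 0.023148.
The prior-weighted likelihoods are 3/7 · 0.081 = 0.034714, 4/7 · 0.023148 = 0.013228; summing to 0.047942.
The posterior is then P(box A | data) = 0.72409, P(box B | data) = 0.27591.
So P(purple next | data) = Σ P(purple next | H) P(H | data) = (9/10)(0.72409) + (1/6)(0.27591) = 0.69767.

0.6977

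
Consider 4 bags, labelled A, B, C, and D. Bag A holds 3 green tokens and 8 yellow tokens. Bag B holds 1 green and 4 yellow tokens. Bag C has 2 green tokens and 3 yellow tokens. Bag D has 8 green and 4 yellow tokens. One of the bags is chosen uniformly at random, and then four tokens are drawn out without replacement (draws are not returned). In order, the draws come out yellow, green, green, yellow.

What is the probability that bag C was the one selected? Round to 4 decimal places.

0.5025

Compute the likelihood of the observed sequence for each case: P(data | bag A) = (8/11)(3/10)(2/9)(7/8) = 0.042424; P(data | bag B) = (4/5)(1/4)(0/3) = 0; P(data | bag C) = (3/5)(2/4)(1/3)(2/2) = 0.1; P(data | bag D) = (4/12)(8/11)(7/10)(3/9) = 0.056566.
Weighting by the prior gives 1/4 · 0.042424 = 0.010606, 1/4 · 0 = 0, 1/4 · 0.1 = 0.025, 1/4 · 0.056566 = 0.014141; these sum to 0.049747.
Therefore the posterior P(bag C | data) = (0.025) / (0.049747) = 0.50254.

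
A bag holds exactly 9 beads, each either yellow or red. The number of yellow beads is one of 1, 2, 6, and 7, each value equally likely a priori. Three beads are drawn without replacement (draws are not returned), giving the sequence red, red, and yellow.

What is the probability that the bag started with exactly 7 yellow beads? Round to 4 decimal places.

0.0737

Compute the likelihood of the observed sequence for each case: P(data | r = 1) = (8/9)(7/8)(1/7) = 0.11111; P(data | r = 2) = (7/9)(6/8)(2/7) = 0.16667; P(data | r = 6) = (3/9)(2/8)(6/7) = 0.071429; P(data | r = 7) = (2/9)(1/8)(7/7) = 0.027778.
The prior-weighted likelihoods are 1/4 · 0.11111 = 0.027778, 1/4 · 0.16667 = 0.041667, 1/4 · 0.071429 = 0.017857, 1/4 · 0.027778 = 0.0069444; summing to 0.094246.
Hence P(r = 7 | data) = (0.0069444) / (0.094246) = 0.073684.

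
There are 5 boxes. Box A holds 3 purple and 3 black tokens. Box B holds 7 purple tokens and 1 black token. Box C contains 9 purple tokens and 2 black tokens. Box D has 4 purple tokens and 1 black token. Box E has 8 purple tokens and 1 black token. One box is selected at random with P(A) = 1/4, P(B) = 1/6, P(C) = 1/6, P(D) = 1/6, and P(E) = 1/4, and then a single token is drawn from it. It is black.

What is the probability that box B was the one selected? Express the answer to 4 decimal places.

Compute the likelihood of this draw for each case: P(data | box A) = (3/6) = 0.5; P(data | box B) = (1/8) = 0.125; P(data | box C) = (2/11) = 0.18182; P(data | box D) = (1/5) = 0.2; P(data | box E) = (1/9) = 0.11111.
Multiplying each by its prior: 1/4 · 0.5 = 0.125, 1/6 · 0.125 = 0.020833, 1/6 · 0.18182 = 0.030303, 1/6 · 0.2 = 0.033333, 1/4 · 0.11111 = 0.027778; these sum to 0.23725.
Hence P(box B | data) = (0.020833) / (0.23725) = 0.087813.

0.0878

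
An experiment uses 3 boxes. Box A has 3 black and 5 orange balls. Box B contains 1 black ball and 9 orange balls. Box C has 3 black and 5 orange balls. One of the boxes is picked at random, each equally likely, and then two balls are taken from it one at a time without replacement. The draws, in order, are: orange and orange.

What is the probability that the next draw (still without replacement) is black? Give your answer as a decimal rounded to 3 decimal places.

The likelihood of the observed sequence under each hypothesis: P(data | box A) = (5/8)(4/7) = 5/14; P(data | box B) = (9/10)(8/9) = 4/5; P(data | box C) = (5/8)(4/7) = 5/14.
Multiplying each by its prior: 1/3 · 5/14 = 5/42, 1/3 · 4/5 = 4/15, 1/3 · 5/14 = 5/42; with total 53/105.
Dividing through by the total gives posterior P(box A | data) = 25/106, P(box B | data) = 28/53, P(box C | data) = 25/106.
So P(black next | data) = Σ P(black next | H) P(H | data) = (1/2)(25/106) + (1/8)(28/53) + (1/2)(25/106) = 16/53.

0.302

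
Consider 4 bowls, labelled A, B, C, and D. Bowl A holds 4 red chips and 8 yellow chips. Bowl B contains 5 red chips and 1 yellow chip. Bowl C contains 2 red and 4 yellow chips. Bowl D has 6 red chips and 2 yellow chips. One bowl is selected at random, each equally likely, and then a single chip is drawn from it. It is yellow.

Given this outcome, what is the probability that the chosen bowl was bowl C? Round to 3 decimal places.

0.381

Under each hypothesis, the probability of this draw is: P(data | bowl A) = (8/12) = 2/3; P(data | bowl B) = (1/6) = 1/6; P(data | bowl C) = (4/6) = 2/3; P(data | bowl D) = (2/8) = 1/4.
The prior-weighted likelihoods are 1/4 · 2/3 = 1/6, 1/4 · 1/6 = 1/24, 1/4 · 2/3 = 1/6, 1/4 · 1/4 = 1/16; summing to 7/16.
So P(bowl C | data) = (1/6) / (7/16) = 8/21.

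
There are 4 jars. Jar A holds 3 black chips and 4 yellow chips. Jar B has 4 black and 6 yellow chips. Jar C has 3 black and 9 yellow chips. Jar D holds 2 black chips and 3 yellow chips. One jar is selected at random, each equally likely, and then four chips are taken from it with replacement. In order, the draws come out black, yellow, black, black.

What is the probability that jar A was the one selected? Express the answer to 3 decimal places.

0.337

The likelihood of the observed sequence under each hypothesis: P(data | jar A) = (3/7)(4/7)(3/7)(3/7) = 0.044981; P(data | jar B) = (4/10)(6/10)(4/10)(4/10) = 0.0384; P(data | jar C) = (3/12)(9/12)(3/12)(3/12) = 0.011719; P(data | jar D) = (2/5)(3/5)(2/5)(2/5) = 0.0384.
Weighting by the prior gives 1/4 · 0.044981 = 0.011245, 1/4 · 0.0384 = 0.0096, 1/4 · 0.011719 = 0.0029297, 1/4 · 0.0384 = 0.0096; these sum to 0.033375.
Hence P(jar A | data) = (0.011245) / (0.033375) = 0.33694.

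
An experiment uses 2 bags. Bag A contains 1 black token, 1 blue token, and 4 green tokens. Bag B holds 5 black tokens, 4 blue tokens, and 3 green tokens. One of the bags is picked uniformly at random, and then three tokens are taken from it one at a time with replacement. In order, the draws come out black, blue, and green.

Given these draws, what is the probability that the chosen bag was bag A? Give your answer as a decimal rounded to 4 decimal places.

0.3478

For each hypothesis, P(data | H) works out to: P(data | bag A) = (1/6)(1/6)(4/6) = 1/54; P(data | bag B) = (5/12)(4/12)(3/12) = 5/144.
Weighting by the prior gives 1/2 · 1/54 = 1/108, 1/2 · 5/144 = 5/288; these sum to 23/864.
Hence P(bag A | data) = (1/108) / (23/864) = 8/23.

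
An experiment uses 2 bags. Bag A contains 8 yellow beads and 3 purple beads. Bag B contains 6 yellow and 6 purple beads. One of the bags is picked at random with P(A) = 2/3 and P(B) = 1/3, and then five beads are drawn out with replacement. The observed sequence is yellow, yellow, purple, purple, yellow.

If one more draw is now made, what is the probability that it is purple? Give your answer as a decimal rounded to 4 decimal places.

For each hypothesis, P(data | H) works out to: P(data | bag A) = (8/11)(8/11)(3/11)(3/11)(8/11) = 0.028612; P(data | bag B) = (6/12)(6/12)(6/12)(6/12)(6/12) = 0.03125.
Weighting by the prior gives 2/3 · 0.028612 = 0.019075, 1/3 · 0.03125 = 0.010417; with total 0.029491.
Dividing through by the total gives posterior P(bag A | data) = 0.64679, P(bag B | data) = 0.35321.
Averaging over the posterior, P(purple next | data) = (3/11)(0.64679) + (1/2)(0.35321) = 0.353.

0.3530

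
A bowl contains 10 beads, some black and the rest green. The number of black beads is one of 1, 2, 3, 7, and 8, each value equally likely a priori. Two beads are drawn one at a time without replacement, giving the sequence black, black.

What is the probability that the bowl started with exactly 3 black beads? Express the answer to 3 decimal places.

0.057

Under each hypothesis, the probability of the observed sequence is: P(data | r = 1) = (1/10)(0/9) = 0; P(data | r = 2) = (2/10)(1/9) = 1/45; P(data | r = 3) = (3/10)(2/9) = 1/15; P(data | r = 7) = (7/10)(6/9) = 7/15; P(data | r = 8) = (8/10)(7/9) = 28/45.
Weighting by the prior gives 1/5 · 0 = 0, 1/5 · 1/45 = 1/225, 1/5 · 1/15 = 1/75, 1/5 · 7/15 = 7/75, 1/5 · 28/45 = 28/225; summing to 53/225.
Hence P(r = 3 | data) = (1/75) / (53/225) = 3/53.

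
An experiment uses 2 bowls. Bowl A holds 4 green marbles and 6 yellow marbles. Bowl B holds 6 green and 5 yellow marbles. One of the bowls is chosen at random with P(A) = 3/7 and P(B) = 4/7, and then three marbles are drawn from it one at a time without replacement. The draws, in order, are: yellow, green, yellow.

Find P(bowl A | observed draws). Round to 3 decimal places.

The likelihood of the observed sequence under each hypothesis: P(data | bowl A) = (6/10)(4/9)(5/8) = 1/6; P(data | bowl B) = (5/11)(6/10)(4/9) = 4/33.
The prior-weighted likelihoods are 3/7 · 1/6 = 1/14, 4/7 · 4/33 = 16/231; these sum to 65/462.
By Bayes' rule, P(bowl A | data) = (1/14) / (65/462) = 33/65.

0.508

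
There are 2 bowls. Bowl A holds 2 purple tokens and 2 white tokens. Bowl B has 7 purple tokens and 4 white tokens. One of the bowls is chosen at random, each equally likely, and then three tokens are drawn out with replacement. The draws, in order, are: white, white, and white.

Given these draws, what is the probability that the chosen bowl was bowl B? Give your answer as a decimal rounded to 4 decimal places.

0.2778

Compute the likelihood of the observed sequence for each case: P(data | bowl A) = (2/4)(2/4)(2/4) = 0.125; P(data | bowl B) = (4/11)(4/11)(4/11) = 0.048084.
Multiplying each by its prior: 1/2 · 0.125 = 0.0625, 1/2 · 0.048084 = 0.024042; summing to 0.086542.
So P(bowl B | data) = (0.024042) / (0.086542) = 0.27781.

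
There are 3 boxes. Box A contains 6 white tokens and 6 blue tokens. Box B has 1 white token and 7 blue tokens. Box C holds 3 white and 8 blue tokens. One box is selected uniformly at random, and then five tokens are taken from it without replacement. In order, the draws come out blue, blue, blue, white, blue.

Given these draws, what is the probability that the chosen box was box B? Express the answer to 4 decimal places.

0.5238

Under each hypothesis, the probability of the observed sequence is: P(data | box A) = (6/12)(5/11)(4/10)(6/9)(3/8) = 1/44; P(data | box B) = (7/8)(6/7)(5/6)(1/5)(4/4) = 1/8; P(data | box C) = (8/11)(7/10)(6/9)(3/8)(5/7) = 1/11.
Multiplying each by its prior: 1/3 · 1/44 = 1/132, 1/3 · 1/8 = 1/24, 1/3 · 1/11 = 1/33; with total 7/88.
Hence P(box B | data) = (1/24) / (7/88) = 11/21.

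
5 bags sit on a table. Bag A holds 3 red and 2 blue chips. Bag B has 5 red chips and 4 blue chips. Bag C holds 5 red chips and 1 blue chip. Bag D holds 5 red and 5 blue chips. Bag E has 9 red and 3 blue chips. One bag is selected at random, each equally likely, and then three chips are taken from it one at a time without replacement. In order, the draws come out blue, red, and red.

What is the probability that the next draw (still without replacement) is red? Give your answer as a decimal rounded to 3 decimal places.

For each hypothesis, P(data | H) works out to: P(data | bag A) = (2/5)(3/4)(2/3) = 1/5; P(data | bag B) = (4/9)(5/8)(4/7) = 10/63; P(data | bag C) = (1/6)(5/5)(4/4) = 1/6; P(data | bag D) = (5/10)(5/9)(4/8) = 5/36; P(data | bag E) = (3/12)(9/11)(8/10) = 9/55.
The prior-weighted likelihoods are 1/5 · 1/5 = 1/25, 1/5 · 10/63 = 2/63, 1/5 · 1/6 = 1/30, 1/5 · 5/36 = 1/36, 1/5 · 9/55 = 9/275; with total 51/308.
Normalising, the posterior is P(bag A | data) = 0.24157, P(bag B | data) = 0.19172, P(bag C | data) = 0.20131, P(bag D | data) = 0.16776, P(bag E | data) = 0.19765.
Averaging over the posterior, P(red next | data) = (1/2)(0.24157) + (1/2)(0.19172) + (1)(0.20131) + (3/7)(0.16776) + (7/9)(0.19765) = 0.64357.

0.644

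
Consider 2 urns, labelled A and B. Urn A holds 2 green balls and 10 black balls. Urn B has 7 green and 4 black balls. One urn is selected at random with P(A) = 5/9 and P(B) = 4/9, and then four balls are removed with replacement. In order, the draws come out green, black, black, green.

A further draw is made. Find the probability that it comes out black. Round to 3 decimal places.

Compute the likelihood of the observed sequence for each case: P(data | urn A) = (2/12)(10/12)(10/12)(2/12) = 0.01929; P(data | urn B) = (7/11)(4/11)(4/11)(7/11) = 0.053548.
The prior-weighted likelihoods are 5/9 · 0.01929 = 0.010717, 4/9 · 0.053548 = 0.023799; these sum to 0.034516.
Dividing through by the total gives posterior P(urn A | data) = 0.31049, P(urn B | data) = 0.68951.
Averaging over the posterior, P(black next | data) = (5/6)(0.31049) + (4/11)(0.68951) = 0.50947.

0.509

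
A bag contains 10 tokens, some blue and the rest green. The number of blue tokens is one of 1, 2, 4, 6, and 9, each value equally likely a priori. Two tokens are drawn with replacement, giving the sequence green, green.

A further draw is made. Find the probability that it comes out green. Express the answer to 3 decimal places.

0.769

Compute the likelihood of the observed sequence for each case: P(data | r = 1) = (9/10)(9/10) = 81/100; P(data | r = 2) = (8/10)(8/10) = 16/25; P(data | r = 4) = (6/10)(6/10) = 9/25; P(data | r = 6) = (4/10)(4/10) = 4/25; P(data | r = 9) = (1/10)(1/10) = 1/100.
Multiplying each by its prior: 1/5 · 81/100 = 81/500, 1/5 · 16/25 = 16/125, 1/5 · 9/25 = 9/125, 1/5 · 4/25 = 4/125, 1/5 · 1/100 = 1/500; with total 99/250.
The posterior is then P(r = 1 | data) = 9/22, P(r = 2 | data) = 32/99, P(r = 4 | data) = 2/11, P(r = 6 | data) = 8/99, P(r = 9 | data) = 1/198.
Averaging over the posterior, P(green next | data) = (9/10)(9/22) + (4/5)(32/99) + (3/5)(2/11) + (2/5)(8/99) + (1/10)(1/198) = 761/990.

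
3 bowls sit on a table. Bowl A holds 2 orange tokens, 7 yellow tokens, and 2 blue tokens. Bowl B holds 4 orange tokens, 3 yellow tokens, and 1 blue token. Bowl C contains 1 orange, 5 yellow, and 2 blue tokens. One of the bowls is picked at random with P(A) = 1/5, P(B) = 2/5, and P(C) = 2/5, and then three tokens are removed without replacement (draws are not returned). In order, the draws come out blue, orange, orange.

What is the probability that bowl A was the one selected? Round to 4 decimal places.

For each hypothesis, P(data | H) works out to: P(data | bowl A) = (2/11)(2/10)(1/9) = 0.0040404; P(data | bowl B) = (1/8)(4/7)(3/6) = 0.035714; P(data | bowl C) = (2/8)(1/7)(0/6) = 0.
Multiplying each by its prior: 1/5 · 0.0040404 = 0.00080808, 2/5 · 0.035714 = 0.014286, 2/5 · 0 = 0; these sum to 0.015094.
By Bayes' rule, P(bowl A | data) = (0.00080808) / (0.015094) = 0.053537.

0.0535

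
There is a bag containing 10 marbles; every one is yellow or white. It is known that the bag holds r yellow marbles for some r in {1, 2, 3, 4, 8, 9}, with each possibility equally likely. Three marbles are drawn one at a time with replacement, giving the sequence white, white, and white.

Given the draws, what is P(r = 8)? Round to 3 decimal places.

Compute the likelihood of the observed sequence for each case: P(data | r = 1) = (9/10)(9/10)(9/10) = 0.729; P(data | r = 2) = (8/10)(8/10)(8/10) = 0.512; P(data | r = 3) = (7/10)(7/10)(7/10) = 0.343; P(data | r = 4) = (6/10)(6/10)(6/10) = 0.216; P(data | r = 8) = (2/10)(2/10)(2/10) = 0.008; P(data | r = 9) = (1/10)(1/10)(1/10) = 0.001.
Multiplying each by its prior: 1/6 · 0.729 = 0.1215, 1/6 · 0.512 = 0.085333, 1/6 · 0.343 = 0.057167, 1/6 · 0.216 = 0.036, 1/6 · 0.008 = 0.0013333, 1/6 · 0.001 = 0.00016667; these sum to 0.3015.
Hence P(r = 8 | data) = (0.0013333) / (0.3015) = 0.0044223.

0.004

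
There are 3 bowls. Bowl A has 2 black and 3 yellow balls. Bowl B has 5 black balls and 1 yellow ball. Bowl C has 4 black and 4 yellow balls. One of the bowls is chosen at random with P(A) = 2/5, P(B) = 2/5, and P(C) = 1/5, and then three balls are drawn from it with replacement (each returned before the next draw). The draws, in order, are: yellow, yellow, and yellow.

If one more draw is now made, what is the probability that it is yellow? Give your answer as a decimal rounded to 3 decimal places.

0.571

For each hypothesis, P(data | H) works out to: P(data | bowl A) = (3/5)(3/5)(3/5) = 0.216; P(data | bowl B) = (1/6)(1/6)(1/6) = 0.0046296; P(data | bowl C) = (4/8)(4/8)(4/8) = 0.125.
Weighting by the prior gives 2/5 · 0.216 = 0.0864, 2/5 · 0.0046296 = 0.0018519, 1/5 · 0.125 = 0.025; these sum to 0.11325.
Normalising, the posterior is P(bowl A | data) = 0.7629, P(bowl B | data) = 0.016352, P(bowl C | data) = 0.22075.
Averaging over the posterior, P(yellow next | data) = (3/5)(0.7629) + (1/6)(0.016352) + (1/2)(0.22075) = 0.57084.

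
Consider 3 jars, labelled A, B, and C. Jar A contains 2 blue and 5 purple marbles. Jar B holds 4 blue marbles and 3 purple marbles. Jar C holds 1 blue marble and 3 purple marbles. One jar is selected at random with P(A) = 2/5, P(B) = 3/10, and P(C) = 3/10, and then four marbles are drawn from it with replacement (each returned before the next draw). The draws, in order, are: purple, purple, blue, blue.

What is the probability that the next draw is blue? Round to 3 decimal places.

Compute the likelihood of the observed sequence for each case: P(data | jar A) = (5/7)(5/7)(2/7)(2/7) = 0.041649; P(data | jar B) = (3/7)(3/7)(4/7)(4/7) = 0.059975; P(data | jar C) = (3/4)(3/4)(1/4)(1/4) = 0.035156.
Weighting by the prior gives 2/5 · 0.041649 = 0.01666, 3/10 · 0.059975 = 0.017993, 3/10 · 0.035156 = 0.010547; these sum to 0.045199.
Normalising, the posterior is P(jar A | data) = 0.36859, P(jar B | data) = 0.39807, P(jar C | data) = 0.23334.
Averaging over the posterior, P(blue next | data) = (2/7)(0.36859) + (4/7)(0.39807) + (1/4)(0.23334) = 0.39112.

0.391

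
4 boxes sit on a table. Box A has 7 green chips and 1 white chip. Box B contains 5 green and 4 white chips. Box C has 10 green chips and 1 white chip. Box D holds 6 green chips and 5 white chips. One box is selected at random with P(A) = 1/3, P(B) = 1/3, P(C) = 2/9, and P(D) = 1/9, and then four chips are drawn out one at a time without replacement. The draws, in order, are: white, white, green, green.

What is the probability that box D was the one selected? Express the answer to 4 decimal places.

0.2414

The likelihood of the observed sequence under each hypothesis: P(data | box A) = (1/8)(0/7) = 0; P(data | box B) = (4/9)(3/8)(5/7)(4/6) = 0.079365; P(data | box C) = (1/11)(0/10) = 0; P(data | box D) = (5/11)(4/10)(6/9)(5/8) = 0.075758.
The prior-weighted likelihoods are 1/3 · 0 = 0, 1/3 · 0.079365 = 0.026455, 2/9 · 0 = 0, 1/9 · 0.075758 = 0.0084175; these sum to 0.034873.
So P(box D | data) = (0.0084175) / (0.034873) = 0.24138.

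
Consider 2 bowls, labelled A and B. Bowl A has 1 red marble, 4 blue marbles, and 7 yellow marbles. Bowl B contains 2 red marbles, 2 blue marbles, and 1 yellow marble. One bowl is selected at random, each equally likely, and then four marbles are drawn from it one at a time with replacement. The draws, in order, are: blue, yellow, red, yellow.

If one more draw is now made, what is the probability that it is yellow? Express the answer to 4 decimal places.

The likelihood of the observed sequence under each hypothesis: P(data | bowl A) = (4/12)(7/12)(1/12)(7/12) = 0.0094522; P(data | bowl B) = (2/5)(1/5)(2/5)(1/5) = 0.0064.
The prior-weighted likelihoods are 1/2 · 0.0094522 = 0.0047261, 1/2 · 0.0064 = 0.0032; these sum to 0.0079261.
Normalising, the posterior is P(bowl A | data) = 0.59627, P(bowl B | data) = 0.40373.
The predictive probability is P(yellow next | data) = (7/12)(0.59627) + (1/5)(0.40373) = 0.42857.

0.4286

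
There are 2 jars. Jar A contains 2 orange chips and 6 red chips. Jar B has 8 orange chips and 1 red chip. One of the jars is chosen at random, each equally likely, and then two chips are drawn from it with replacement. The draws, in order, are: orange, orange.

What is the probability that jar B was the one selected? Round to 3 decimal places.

Under each hypothesis, the probability of the observed sequence is: P(data | jar A) = (2/8)(2/8) = 0.0625; P(data | jar B) = (8/9)(8/9) = 0.79012.
Multiplying each by its prior: 1/2 · 0.0625 = 0.03125, 1/2 · 0.79012 = 0.39506; these sum to 0.42631.
By Bayes' rule, P(jar B | data) = (0.39506) / (0.42631) = 0.9267.

0.927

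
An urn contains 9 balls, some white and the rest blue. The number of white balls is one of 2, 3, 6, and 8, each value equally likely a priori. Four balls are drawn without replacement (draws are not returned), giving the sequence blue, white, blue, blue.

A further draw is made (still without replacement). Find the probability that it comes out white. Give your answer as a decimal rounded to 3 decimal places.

Compute the likelihood of the observed sequence for each case: P(data | r = 2) = (7/9)(2/8)(6/7)(5/6) = 5/36; P(data | r = 3) = (6/9)(3/8)(5/7)(4/6) = 5/42; P(data | r = 6) = (3/9)(6/8)(2/7)(1/6) = 1/84; P(data | r = 8) = (1/9)(8/8)(0/7) = 0.
The prior-weighted likelihoods are 1/4 · 5/36 = 5/144, 1/4 · 5/42 = 5/168, 1/4 · 1/84 = 1/336, 1/4 · 0 = 0; summing to 17/252.
The posterior is then P(r = 2 | data) = 35/68, P(r = 3 | data) = 15/34, P(r = 6 | data) = 3/68, P(r = 8 | data) = 0.
The predictive probability is P(white next | data) = (1/5)(35/68) + (2/5)(15/34) + (1)(3/68) = 11/34.

0.324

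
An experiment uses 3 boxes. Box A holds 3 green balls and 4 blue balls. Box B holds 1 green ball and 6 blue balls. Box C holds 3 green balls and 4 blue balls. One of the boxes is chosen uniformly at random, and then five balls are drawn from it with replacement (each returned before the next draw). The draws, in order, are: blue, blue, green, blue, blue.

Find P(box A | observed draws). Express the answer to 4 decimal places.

Under each hypothesis, the probability of the observed sequence is: P(data | box A) = (4/7)(4/7)(3/7)(4/7)(4/7) = 0.045695; P(data | box B) = (6/7)(6/7)(1/7)(6/7)(6/7) = 0.077111; P(data | box C) = (4/7)(4/7)(3/7)(4/7)(4/7) = 0.045695.
Weighting by the prior gives 1/3 · 0.045695 = 0.015232, 1/3 · 0.077111 = 0.025704, 1/3 · 0.045695 = 0.015232; these sum to 0.056167.
Hence P(box A | data) = (0.015232) / (0.056167) = 0.27119.

0.2712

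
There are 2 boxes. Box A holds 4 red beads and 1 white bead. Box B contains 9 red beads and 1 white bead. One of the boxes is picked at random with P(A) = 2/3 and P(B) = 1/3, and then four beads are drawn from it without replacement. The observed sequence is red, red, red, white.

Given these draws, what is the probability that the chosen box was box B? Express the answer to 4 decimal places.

Compute the likelihood of the observed sequence for each case: P(data | box A) = (4/5)(3/4)(2/3)(1/2) = 1/5; P(data | box B) = (9/10)(8/9)(7/8)(1/7) = 1/10.
The prior-weighted likelihoods are 2/3 · 1/5 = 2/15, 1/3 · 1/10 = 1/30; these sum to 1/6.
Hence P(box B | data) = (1/30) / (1/6) = 1/5.

0.2000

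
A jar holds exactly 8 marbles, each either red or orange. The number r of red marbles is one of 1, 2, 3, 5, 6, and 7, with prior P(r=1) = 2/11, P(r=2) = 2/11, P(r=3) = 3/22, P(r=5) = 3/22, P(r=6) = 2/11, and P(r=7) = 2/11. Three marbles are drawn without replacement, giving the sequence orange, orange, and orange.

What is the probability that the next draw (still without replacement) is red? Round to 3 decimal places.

0.320

The likelihood of the observed sequence under each hypothesis: P(data | r = 1) = (7/8)(6/7)(5/6) = 0.625; P(data | r = 2) = (6/8)(5/7)(4/6) = 0.35714; P(data | r = 3) = (5/8)(4/7)(3/6) = 0.17857; P(data | r = 5) = (3/8)(2/7)(1/6) = 0.017857; P(data | r = 6) = (2/8)(1/7)(0/6) = 0; P(data | r = 7) = (1/8)(0/7) = 0.
The prior-weighted likelihoods are 2/11 · 0.625 = 0.11364, 2/11 · 0.35714 = 0.064935, 3/22 · 0.17857 = 0.024351, 3/22 · 0.017857 = 0.0024351, 2/11 · 0 = 0, 2/11 · 0 = 0; summing to 0.20536.
Normalising, the posterior is P(r = 1 | data) = 0.55336, P(r = 2 | data) = 0.31621, P(r = 3 | data) = 0.11858, P(r = 5 | data) = 0.011858, P(r = 6 | data) = 0, P(r = 7 | data) = 0.
Averaging over the posterior, P(red next | data) = (1/5)(0.55336) + (2/5)(0.31621) + (3/5)(0.11858) + (1)(0.011858) = 0.32016.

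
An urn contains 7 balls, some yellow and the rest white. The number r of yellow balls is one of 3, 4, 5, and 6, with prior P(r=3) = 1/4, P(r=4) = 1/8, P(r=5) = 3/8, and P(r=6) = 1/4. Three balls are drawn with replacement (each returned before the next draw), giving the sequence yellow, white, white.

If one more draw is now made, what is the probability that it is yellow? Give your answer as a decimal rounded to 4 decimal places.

For each hypothesis, P(data | H) works out to: P(data | r = 3) = (3/7)(4/7)(4/7) = 48/343; P(data | r = 4) = (4/7)(3/7)(3/7) = 36/343; P(data | r = 5) = (5/7)(2/7)(2/7) = 20/343; P(data | r = 6) = (6/7)(1/7)(1/7) = 6/343.
Multiplying each by its prior: 1/4 · 48/343 = 12/343, 1/8 · 36/343 = 9/686, 3/8 · 20/343 = 15/686, 1/4 · 6/343 = 3/686; these sum to 51/686.
Dividing through by the total gives posterior P(r = 3 | data) = 8/17, P(r = 4 | data) = 3/17, P(r = 5 | data) = 5/17, P(r = 6 | data) = 1/17.
So P(yellow next | data) = Σ P(yellow next | H) P(H | data) = (3/7)(8/17) + (4/7)(3/17) + (5/7)(5/17) + (6/7)(1/17) = 67/119.

0.5630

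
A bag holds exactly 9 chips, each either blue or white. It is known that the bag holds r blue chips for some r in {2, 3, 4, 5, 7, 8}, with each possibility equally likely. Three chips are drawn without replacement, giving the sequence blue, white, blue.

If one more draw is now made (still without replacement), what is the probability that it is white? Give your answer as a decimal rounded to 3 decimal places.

For each hypothesis, P(data | H) works out to: P(data | r = 2) = (2/9)(7/8)(1/7) = 1/36; P(data | r = 3) = (3/9)(6/8)(2/7) = 1/14; P(data | r = 4) = (4/9)(5/8)(3/7) = 5/42; P(data | r = 5) = (5/9)(4/8)(4/7) = 10/63; P(data | r = 7) = (7/9)(2/8)(6/7) = 1/6; P(data | r = 8) = (8/9)(1/8)(7/7) = 1/9.
Weighting by the prior gives 1/6 · 1/36 = 1/216, 1/6 · 1/14 = 1/84, 1/6 · 5/42 = 5/252, 1/6 · 10/63 = 5/189, 1/6 · 1/6 = 1/36, 1/6 · 1/9 = 1/54; with total 55/504.
Normalising, the posterior is P(r = 2 | data) = 7/165, P(r = 3 | data) = 6/55, P(r = 4 | data) = 2/11, P(r = 5 | data) = 8/33, P(r = 7 | data) = 14/55, P(r = 8 | data) = 28/165.
So P(white next | data) = Σ P(white next | H) P(H | data) = (1)(7/165) + (5/6)(6/55) + (2/3)(2/11) + (1/2)(8/33) + (1/6)(14/55) + (0)(28/165) = 23/55.

0.418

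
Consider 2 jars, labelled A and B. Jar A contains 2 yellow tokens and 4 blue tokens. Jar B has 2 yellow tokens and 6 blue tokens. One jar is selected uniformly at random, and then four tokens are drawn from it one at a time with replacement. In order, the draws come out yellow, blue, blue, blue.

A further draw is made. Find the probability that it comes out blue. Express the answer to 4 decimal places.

The likelihood of the observed sequence under each hypothesis: P(data | jar A) = (2/6)(4/6)(4/6)(4/6) = 0.098765; P(data | jar B) = (2/8)(6/8)(6/8)(6/8) = 0.10547.
The prior-weighted likelihoods are 1/2 · 0.098765 = 0.049383, 1/2 · 0.10547 = 0.052734; these sum to 0.10212.
Normalising, the posterior is P(jar A | data) = 0.48359, P(jar B | data) = 0.51641.
Averaging over the posterior, P(blue next | data) = (2/3)(0.48359) + (3/4)(0.51641) = 0.7097.

0.7097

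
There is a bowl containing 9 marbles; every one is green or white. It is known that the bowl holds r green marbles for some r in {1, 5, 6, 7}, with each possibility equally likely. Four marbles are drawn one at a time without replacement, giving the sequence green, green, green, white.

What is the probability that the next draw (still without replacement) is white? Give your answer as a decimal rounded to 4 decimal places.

0.3647

Under each hypothesis, the probability of the observed sequence is: P(data | r = 1) = (1/9)(0/8) = 0; P(data | r = 5) = (5/9)(4/8)(3/7)(4/6) = 0.079365; P(data | r = 6) = (6/9)(5/8)(4/7)(3/6) = 0.11905; P(data | r = 7) = (7/9)(6/8)(5/7)(2/6) = 0.13889.
Multiplying each by its prior: 1/4 · 0 = 0, 1/4 · 0.079365 = 0.019841, 1/4 · 0.11905 = 0.029762, 1/4 · 0.13889 = 0.034722; with total 0.084325.
The posterior is then P(r = 1 | data) = 0, P(r = 5 | data) = 0.23529, P(r = 6 | data) = 0.35294, P(r = 7 | data) = 0.41176.
Averaging over the posterior, P(white next | data) = (3/5)(0.23529) + (2/5)(0.35294) + (1/5)(0.41176) = 0.36471.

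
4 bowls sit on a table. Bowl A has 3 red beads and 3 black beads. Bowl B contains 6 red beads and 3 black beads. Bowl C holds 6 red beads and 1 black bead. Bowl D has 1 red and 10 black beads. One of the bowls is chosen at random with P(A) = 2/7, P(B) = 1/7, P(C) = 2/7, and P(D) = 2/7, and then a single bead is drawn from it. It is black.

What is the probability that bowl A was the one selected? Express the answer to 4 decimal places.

Under each hypothesis, the probability of this draw is: P(data | bowl A) = (3/6) = 0.5; P(data | bowl B) = (3/9) = 0.33333; P(data | bowl C) = (1/7) = 0.14286; P(data | bowl D) = (10/11) = 0.90909.
The prior-weighted likelihoods are 2/7 · 0.5 = 0.14286, 1/7 · 0.33333 = 0.047619, 2/7 · 0.14286 = 0.040816, 2/7 · 0.90909 = 0.25974; summing to 0.49103.
So P(bowl A | data) = (0.14286) / (0.49103) = 0.29093.

0.2909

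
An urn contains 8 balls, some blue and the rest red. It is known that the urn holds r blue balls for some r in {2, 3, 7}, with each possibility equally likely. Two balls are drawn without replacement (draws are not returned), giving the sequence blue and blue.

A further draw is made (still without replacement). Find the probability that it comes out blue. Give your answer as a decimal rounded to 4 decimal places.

The likelihood of the observed sequence under each hypothesis: P(data | r = 2) = (2/8)(1/7) = 1/28; P(data | r = 3) = (3/8)(2/7) = 3/28; P(data | r = 7) = (7/8)(6/7) = 3/4.
Weighting by the prior gives 1/3 · 1/28 = 1/84, 1/3 · 3/28 = 1/28, 1/3 · 3/4 = 1/4; with total 25/84.
The posterior is then P(r = 2 | data) = 1/25, P(r = 3 | data) = 3/25, P(r = 7 | data) = 21/25.
Averaging over the posterior, P(blue next | data) = (0)(1/25) + (1/6)(3/25) + (5/6)(21/25) = 18/25.

0.7200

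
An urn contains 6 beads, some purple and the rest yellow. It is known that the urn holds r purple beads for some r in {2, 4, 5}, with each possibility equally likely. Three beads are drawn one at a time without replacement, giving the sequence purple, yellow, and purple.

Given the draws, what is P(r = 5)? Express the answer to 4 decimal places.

Under each hypothesis, the probability of the observed sequence is: P(data | r = 2) = (2/6)(4/5)(1/4) = 1/15; P(data | r = 4) = (4/6)(2/5)(3/4) = 1/5; P(data | r = 5) = (5/6)(1/5)(4/4) = 1/6.
The prior-weighted likelihoods are 1/3 · 1/15 = 1/45, 1/3 · 1/5 = 1/15, 1/3 · 1/6 = 1/18; with total 13/90.
By Bayes' rule, P(r = 5 | data) = (1/18) / (13/90) = 5/13.

0.3846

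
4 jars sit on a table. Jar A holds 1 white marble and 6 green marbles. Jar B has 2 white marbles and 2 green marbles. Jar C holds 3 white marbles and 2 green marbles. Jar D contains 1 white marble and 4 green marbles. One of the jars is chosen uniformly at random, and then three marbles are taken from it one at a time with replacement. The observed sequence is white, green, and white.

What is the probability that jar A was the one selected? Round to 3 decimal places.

0.055

The likelihood of the observed sequence under each hypothesis: P(data | jar A) = (1/7)(6/7)(1/7) = 0.017493; P(data | jar B) = (2/4)(2/4)(2/4) = 0.125; P(data | jar C) = (3/5)(2/5)(3/5) = 0.144; P(data | jar D) = (1/5)(4/5)(1/5) = 0.032.
Weighting by the prior gives 1/4 · 0.017493 = 0.0043732, 1/4 · 0.125 = 0.03125, 1/4 · 0.144 = 0.036, 1/4 · 0.032 = 0.008; these sum to 0.079623.
So P(jar A | data) = (0.0043732) / (0.079623) = 0.054923.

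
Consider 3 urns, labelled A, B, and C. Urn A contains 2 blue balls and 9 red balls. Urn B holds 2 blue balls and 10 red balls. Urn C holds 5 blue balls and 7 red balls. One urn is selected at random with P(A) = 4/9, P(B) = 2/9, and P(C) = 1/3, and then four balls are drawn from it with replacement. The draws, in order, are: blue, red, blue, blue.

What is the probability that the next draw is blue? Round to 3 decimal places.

0.374

Compute the likelihood of the observed sequence for each case: P(data | urn A) = (2/11)(9/11)(2/11)(2/11) = 0.0049177; P(data | urn B) = (2/12)(10/12)(2/12)(2/12) = 0.003858; P(data | urn C) = (5/12)(7/12)(5/12)(5/12) = 0.042197.
The prior-weighted likelihoods are 4/9 · 0.0049177 = 0.0021856, 2/9 · 0.003858 = 0.00085734, 1/3 · 0.042197 = 0.014066; these sum to 0.017109.
The posterior is then P(urn A | data) = 0.12775, P(urn B | data) = 0.050111, P(urn C | data) = 0.82214.
Averaging over the posterior, P(blue next | data) = (2/11)(0.12775) + (1/6)(0.050111) + (5/12)(0.82214) = 0.37414.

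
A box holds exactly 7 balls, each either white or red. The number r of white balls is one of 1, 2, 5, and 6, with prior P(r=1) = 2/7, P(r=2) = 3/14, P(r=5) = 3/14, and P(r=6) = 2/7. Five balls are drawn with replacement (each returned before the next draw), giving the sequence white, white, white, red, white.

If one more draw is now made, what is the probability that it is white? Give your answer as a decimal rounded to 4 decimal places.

The likelihood of the observed sequence under each hypothesis: P(data | r = 1) = (1/7)(1/7)(1/7)(6/7)(1/7) = 0.00035699; P(data | r = 2) = (2/7)(2/7)(2/7)(5/7)(2/7) = 0.0047599; P(data | r = 5) = (5/7)(5/7)(5/7)(2/7)(5/7) = 0.074374; P(data | r = 6) = (6/7)(6/7)(6/7)(1/7)(6/7) = 0.077111.
Weighting by the prior gives 2/7 · 0.00035699 = 0.000102, 3/14 · 0.0047599 = 0.00102, 3/14 · 0.074374 = 0.015937, 2/7 · 0.077111 = 0.022032; with total 0.039091.
Dividing through by the total gives posterior P(r = 1 | data) = 0.0026093, P(r = 2 | data) = 0.026093, P(r = 5 | data) = 0.4077, P(r = 6 | data) = 0.5636.
The predictive probability is P(white next | data) = (1/7)(0.0026093) + (2/7)(0.026093) + (5/7)(0.4077) + (6/7)(0.5636) = 0.78213.

0.7821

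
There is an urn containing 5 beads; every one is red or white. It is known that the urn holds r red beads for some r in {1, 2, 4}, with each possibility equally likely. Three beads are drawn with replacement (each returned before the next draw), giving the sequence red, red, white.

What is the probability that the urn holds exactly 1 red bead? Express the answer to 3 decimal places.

0.125

Compute the likelihood of the observed sequence for each case: P(data | r = 1) = (1/5)(1/5)(4/5) = 4/125; P(data | r = 2) = (2/5)(2/5)(3/5) = 12/125; P(data | r = 4) = (4/5)(4/5)(1/5) = 16/125.
Multiplying each by its prior: 1/3 · 4/125 = 4/375, 1/3 · 12/125 = 4/125, 1/3 · 16/125 = 16/375; summing to 32/375.
By Bayes' rule, P(r = 1 | data) = (4/375) / (32/375) = 1/8.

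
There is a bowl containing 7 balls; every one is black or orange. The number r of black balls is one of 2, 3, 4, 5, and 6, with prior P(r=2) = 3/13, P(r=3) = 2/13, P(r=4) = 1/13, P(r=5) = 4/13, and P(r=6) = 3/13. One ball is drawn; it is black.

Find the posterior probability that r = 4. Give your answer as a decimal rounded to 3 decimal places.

0.074

Under each hypothesis, the probability of this draw is: P(data | r = 2) = (2/7) = 2/7; P(data | r = 3) = (3/7) = 3/7; P(data | r = 4) = (4/7) = 4/7; P(data | r = 5) = (5/7) = 5/7; P(data | r = 6) = (6/7) = 6/7.
Weighting by the prior gives 3/13 · 2/7 = 6/91, 2/13 · 3/7 = 6/91, 1/13 · 4/7 = 4/91, 4/13 · 5/7 = 20/91, 3/13 · 6/7 = 18/91; these sum to 54/91.
By Bayes' rule, P(r = 4 | data) = (4/91) / (54/91) = 2/27.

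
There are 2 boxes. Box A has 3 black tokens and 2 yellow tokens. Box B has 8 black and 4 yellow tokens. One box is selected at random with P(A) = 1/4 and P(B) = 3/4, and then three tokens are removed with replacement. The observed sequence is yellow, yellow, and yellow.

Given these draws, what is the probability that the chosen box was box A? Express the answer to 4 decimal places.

The likelihood of the observed sequence under each hypothesis: P(data | box A) = (2/5)(2/5)(2/5) = 0.064; P(data | box B) = (4/12)(4/12)(4/12) = 0.037037.
Weighting by the prior gives 1/4 · 0.064 = 0.016, 3/4 · 0.037037 = 0.027778; these sum to 0.043778.
By Bayes' rule, P(box A | data) = (0.016) / (0.043778) = 0.36548.

0.3655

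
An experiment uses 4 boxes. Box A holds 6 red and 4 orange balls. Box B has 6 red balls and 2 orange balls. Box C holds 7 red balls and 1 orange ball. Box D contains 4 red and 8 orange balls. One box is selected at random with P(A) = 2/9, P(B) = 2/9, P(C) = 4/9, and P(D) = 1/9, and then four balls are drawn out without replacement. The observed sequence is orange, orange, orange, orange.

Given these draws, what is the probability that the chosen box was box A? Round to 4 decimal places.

Compute the likelihood of the observed sequence for each case: P(data | box A) = (4/10)(3/9)(2/8)(1/7) = 0.0047619; P(data | box B) = (2/8)(1/7)(0/6) = 0; P(data | box C) = (1/8)(0/7) = 0; P(data | box D) = (8/12)(7/11)(6/10)(5/9) = 0.14141.
The prior-weighted likelihoods are 2/9 · 0.0047619 = 0.0010582, 2/9 · 0 = 0, 4/9 · 0 = 0, 1/9 · 0.14141 = 0.015713; with total 0.016771.
So P(box A | data) = (0.0010582) / (0.016771) = 0.063098.

0.0631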